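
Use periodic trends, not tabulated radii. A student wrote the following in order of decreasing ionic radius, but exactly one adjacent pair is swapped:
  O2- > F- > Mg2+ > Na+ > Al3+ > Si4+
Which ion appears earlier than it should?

Check each adjacent pair. Mg2+ and Na+ are reversed: Mg2+ and Na+ share 10 electrons; the higher nuclear charge on Mg (Z=12) contracts it more, so Mg2+ < Na+. No other neighbouring pair contradicts the periodic trends, so Mg2+ is the ion listed too early.

Mg2+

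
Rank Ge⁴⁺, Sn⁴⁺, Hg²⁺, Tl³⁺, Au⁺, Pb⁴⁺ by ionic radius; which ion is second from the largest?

First list Z and electron count for each: Ge⁴⁺ has 28 e⁻ (Z=32), Sn⁴⁺ has 46 e⁻ (Z=50), Pb⁴⁺ has 78 e⁻ (Z=82), Tl³⁺ has 78 e⁻ (Z=81), Hg²⁺ has 78 e⁻ (Z=80), Au⁺ has 78 e⁻ (Z=79). Ge⁴⁺ < Sn⁴⁺ (same group, period 4 vs 5); Sn⁴⁺ < Pb⁴⁺ (same group, period 5 vs 6); Pb⁴⁺ < Tl³⁺ (isoelectronic, higher Z=82 is smaller); Tl³⁺ < Hg²⁺ (both 78 e⁻, Z=81>80); Hg²⁺ < Au⁺ (isoelectronic, higher Z=80 is smaller).
So the order is Ge⁴⁺ < Sn⁴⁺ < Pb⁴⁺ < Tl³⁺ < Hg²⁺ < Au⁺; the 2nd-largest ion is Hg²⁺.

Hg²⁺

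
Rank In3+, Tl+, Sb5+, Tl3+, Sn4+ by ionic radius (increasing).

Sb5+ < Sn4+ < In3+ < Tl3+ < Tl+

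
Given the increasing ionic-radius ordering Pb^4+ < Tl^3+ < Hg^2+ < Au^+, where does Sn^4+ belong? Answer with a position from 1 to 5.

Work out protons and electrons: Sn^4+ has 46 e⁻ (Z=50), Pb^4+ has 78 e⁻ (Z=82), Tl^3+ has 78 e⁻ (Z=81), Hg^2+ has 78 e⁻ (Z=80), Au^+ has 78 e⁻ (Z=79). Sn^4+ < Pb^4+ (same group, period 5 vs 6); Pb^4+ < Tl^3+ (both 78 e⁻, Z=82>81); Tl^3+ < Hg^2+ (both 78 e⁻, Z=81>80); Hg^2+ < Au^+ (both 78 e⁻, Z=80>79).
The complete sequence is Sn^4+ < Pb^4+ < Tl^3+ < Hg^2+ < Au^+. Sn^4+ sits at position 1.

1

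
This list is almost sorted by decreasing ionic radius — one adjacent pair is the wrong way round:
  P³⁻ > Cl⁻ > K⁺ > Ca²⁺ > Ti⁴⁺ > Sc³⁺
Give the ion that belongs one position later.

Ti⁴⁺

Check each adjacent pair. Ti⁴⁺ and Sc³⁺ are reversed: Ti⁴⁺ and Sc³⁺ share 18 electrons; the higher nuclear charge on Ti (Z=22) contracts it more, so Ti⁴⁺ < Sc³⁺. No other neighbouring pair contradicts the periodic trends, so Ti⁴⁺ is the ion listed too early.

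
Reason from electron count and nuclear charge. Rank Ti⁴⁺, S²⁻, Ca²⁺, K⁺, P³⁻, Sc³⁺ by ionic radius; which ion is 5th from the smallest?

S²⁻

Isoelectronic series (18 e⁻ each). Size is set by nuclear charge: more protons means a smaller ion. Ti⁴⁺ (Z=22), Sc³⁺ (Z=21), Ca²⁺ (Z=20), K⁺ (Z=19), S²⁻ (Z=16), P³⁻ (Z=15).
Full ascending order: Ti⁴⁺ < Sc³⁺ < Ca²⁺ < K⁺ < S²⁻ < P³⁻. Counting from the smallest, position 5 is S²⁻.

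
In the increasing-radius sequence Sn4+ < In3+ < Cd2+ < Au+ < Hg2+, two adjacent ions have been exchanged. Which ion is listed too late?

Hg2+

Scanning neighbour by neighbour, only Au+/Hg2+ violates a trend: Hg2+ and Au+ share 78 electrons; the higher nuclear charge on Hg (Z=80) contracts it more, so Hg2+ < Au+. That makes Hg2+ the one sitting a position late relative to where it belongs.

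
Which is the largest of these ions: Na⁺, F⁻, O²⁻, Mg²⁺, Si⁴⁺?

O²⁻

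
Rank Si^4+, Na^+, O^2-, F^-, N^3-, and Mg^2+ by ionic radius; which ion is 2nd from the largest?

Each ion has 10 electrons. The ranking follows nuclear charge in reverse — greater Z gives a smaller radius. Si^4+ (Z=14), Mg^2+ (Z=12), Na^+ (Z=11), F^- (Z=9), O^2- (Z=8), N^3- (Z=7).
Full ascending order: Si^4+ < Mg^2+ < Na^+ < F^- < O^2- < N^3-. Counting from the largest, position 2 is O^2-.

O^2-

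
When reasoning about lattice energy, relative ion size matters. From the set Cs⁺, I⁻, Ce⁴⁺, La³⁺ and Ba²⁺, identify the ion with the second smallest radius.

La³⁺

These species are isoelectronic with 54 electrons. The only difference is the number of protons: Ce⁴⁺ (Z=58), La³⁺ (Z=57), Ba²⁺ (Z=56), Cs⁺ (Z=55), I⁻ (Z=53). The strongest nuclear pull (Ce⁴⁺) gives the smallest ion.
Ordering: Ce⁴⁺ < La³⁺ < Ba²⁺ < Cs⁺ < I⁻. The second smallest is La³⁺.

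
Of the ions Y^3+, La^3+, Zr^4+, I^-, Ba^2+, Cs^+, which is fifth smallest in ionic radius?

Cs^+

Tabulating Z and e⁻: Zr^4+ (Z=40, 36 e⁻), Y^3+ (Z=39, 36 e⁻), La^3+ (Z=57, 54 e⁻), Ba^2+ (Z=56, 54 e⁻), Cs^+ (Z=55, 54 e⁻), I^- (Z=53, 54 e⁻). Zr^4+ < Y^3+ (isoelectronic, higher Z=40 is smaller); Y^3+ < La^3+ (same group, 1 shell fewer); La^3+ < Ba^2+ (isoelectronic, higher Z=57 is smaller); Ba^2+ < Cs^+ (both 54 e⁻, Z=56>55); Cs^+ < I^- (both 54 e⁻, Z=55>53).
So the order is Zr^4+ < Y^3+ < La^3+ < Ba^2+ < Cs^+ < I^-; the 5th-smallest ion is Cs^+.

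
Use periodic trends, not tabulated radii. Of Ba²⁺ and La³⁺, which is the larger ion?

Ba²⁺

All of these have 54 electrons (isoelectronic). With the same electron cloud, the ion with the most protons pulls it in tightest. Nuclear charges: La³⁺ (Z=57), Ba²⁺ (Z=56). Highest Z is smallest.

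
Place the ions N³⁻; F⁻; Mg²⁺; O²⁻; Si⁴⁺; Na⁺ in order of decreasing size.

N³⁻ > O²⁻ > F⁻ > Na⁺ > Mg²⁺ > Si⁴⁺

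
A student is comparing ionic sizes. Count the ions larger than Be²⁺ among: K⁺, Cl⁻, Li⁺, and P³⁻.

Work out protons and electrons: Be²⁺: 2 e⁻, Z=4, Li⁺: 2 e⁻, Z=3, K⁺: 18 e⁻, Z=19, Cl⁻: 18 e⁻, Z=17, P³⁻: 18 e⁻, Z=15. Be²⁺ < Li⁺ (isoelectronic, higher Z=4 is smaller); Li⁺ < K⁺ (same group, 2 shells fewer); K⁺ < Cl⁻ (isoelectronic, higher Z=19 is smaller); Cl⁻ < P³⁻ (both 18 e⁻, Z=17>15).
Relative to Be²⁺, the ions that are larger are Li⁺, K⁺, Cl⁻, P³⁻. Count: 4.

4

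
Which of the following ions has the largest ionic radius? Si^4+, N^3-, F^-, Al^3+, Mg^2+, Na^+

These species are isoelectronic with 10 electrons. The only difference is the number of protons: Si^4+ (Z=14), Al^3+ (Z=13), Mg^2+ (Z=12), Na^+ (Z=11), F^- (Z=9), N^3- (Z=7). The strongest nuclear pull (Si^4+) gives the smallest ion.

N^3-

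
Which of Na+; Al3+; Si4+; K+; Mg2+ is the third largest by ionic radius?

Si4+ has 10 e⁻ (Z=14), Al3+ has 10 e⁻ (Z=13), Mg2+ has 10 e⁻ (Z=12), Na+ has 10 e⁻ (Z=11), K+ has 18 e⁻ (Z=19). Si4+ < Al3+ (both 10 e⁻, Z=14>13); Al3+ < Mg2+ (isoelectronic, higher Z=13 is smaller); Mg2+ < Na+ (both 10 e⁻, Z=12>11); Na+ < K+ (same group, 1 shell fewer).
That gives Si4+ < Al3+ < Mg2+ < Na+ < K+. From the largest end, number 3 is Mg2+.

Mg2+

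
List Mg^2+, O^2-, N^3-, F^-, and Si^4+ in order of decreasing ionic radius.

N^3- > O^2- > F^- > Mg^2+ > Si^4+

Isoelectronic series (10 e⁻ each). Size is set by nuclear charge: more protons means a smaller ion. Si^4+ (Z=14), Mg^2+ (Z=12), F^- (Z=9), O^2- (Z=8), N^3- (Z=7).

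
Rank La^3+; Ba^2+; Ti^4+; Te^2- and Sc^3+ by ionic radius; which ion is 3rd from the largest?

Ti^4+: 18 e⁻, Z=22, Sc^3+: 18 e⁻, Z=21, La^3+: 54 e⁻, Z=57, Ba^2+: 54 e⁻, Z=56, Te^2-: 54 e⁻, Z=52. Ti^4+ < Sc^3+ (both 18 e⁻, Z=22>21); Sc^3+ < La^3+ (same group, 2 shells fewer); La^3+ < Ba^2+ (both 54 e⁻, Z=57>56); Ba^2+ < Te^2- (both 54 e⁻, Z=56>52).
That gives Ti^4+ < Sc^3+ < La^3+ < Ba^2+ < Te^2-. From the largest end, number 3 is La^3+.

La^3+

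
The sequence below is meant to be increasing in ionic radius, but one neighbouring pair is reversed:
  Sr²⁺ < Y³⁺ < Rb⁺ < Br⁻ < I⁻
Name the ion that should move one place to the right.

The pair Sr²⁺, Y³⁺ is the wrong way round — both have 36 electrons but Z(Y)=39 > Z(Sr)=38, so Y³⁺ should be the smaller of the two. All other adjacent pairs agree with periodic trends, so Sr²⁺ is the misplaced ion.

Sr²⁺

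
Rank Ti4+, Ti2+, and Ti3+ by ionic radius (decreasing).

Ti2+ > Ti3+ > Ti4+

These are all Ti ions. Removing more electrons (higher positive charge) pulls the remaining electrons in closer, so Ti4+ is smallest and Ti2+ is largest.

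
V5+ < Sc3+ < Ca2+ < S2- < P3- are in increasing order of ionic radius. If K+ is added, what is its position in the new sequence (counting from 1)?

4

Each ion has 18 electrons. The ranking follows nuclear charge in reverse — greater Z gives a smaller radius. V5+ (Z=23), Sc3+ (Z=21), Ca2+ (Z=20), K+ (Z=19), S2- (Z=16), P3- (Z=15).
Merged order: V5+ < Sc3+ < Ca2+ < K+ < S2- < P3- — K+ is number 4.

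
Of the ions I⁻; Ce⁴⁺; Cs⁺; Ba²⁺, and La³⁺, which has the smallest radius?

Isoelectronic series (54 e⁻ each). Size is set by nuclear charge: more protons means a smaller ion. Ce⁴⁺ (Z=58), La³⁺ (Z=57), Ba²⁺ (Z=56), Cs⁺ (Z=55), I⁻ (Z=53).

Ce⁴⁺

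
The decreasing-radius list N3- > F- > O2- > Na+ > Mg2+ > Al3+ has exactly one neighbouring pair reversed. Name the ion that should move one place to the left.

O2-

Compare adjacent ions: both have 10 electrons but Z(F)=9 > Z(O)=8, so F- should be the smaller of the two — yet in this decreasing list F- sits before O2-. Nothing else is reversed, so O2- should move one place to the left.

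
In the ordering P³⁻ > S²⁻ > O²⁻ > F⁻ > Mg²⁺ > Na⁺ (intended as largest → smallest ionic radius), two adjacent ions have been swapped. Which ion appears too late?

Na⁺

Check each adjacent pair. Mg²⁺ and Na⁺ are reversed: Mg²⁺ and Na⁺ share 10 electrons; the higher nuclear charge on Mg (Z=12) contracts it more, so Mg²⁺ < Na⁺. No other neighbouring pair contradicts the periodic trends, so Na⁺ is the ion listed too late.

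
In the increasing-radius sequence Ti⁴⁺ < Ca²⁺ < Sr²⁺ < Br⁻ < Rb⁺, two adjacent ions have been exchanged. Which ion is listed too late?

Rb⁺

Scanning neighbour by neighbour, only Br⁻/Rb⁺ violates a trend: both have 36 electrons but Z(Rb)=37 > Z(Br)=35, so Rb⁺ should be the smaller of the two. That makes Rb⁺ the one sitting a position late relative to where it belongs.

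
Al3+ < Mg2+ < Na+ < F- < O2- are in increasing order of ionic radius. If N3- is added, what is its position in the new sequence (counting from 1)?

6

Isoelectronic series (10 e⁻ each). Size is set by nuclear charge: more protons means a smaller ion. Al3+ (Z=13), Mg2+ (Z=12), Na+ (Z=11), F- (Z=9), O2- (Z=8), N3- (Z=7).
Merged order: Al3+ < Mg2+ < Na+ < F- < O2- < N3- — N3- is number 6.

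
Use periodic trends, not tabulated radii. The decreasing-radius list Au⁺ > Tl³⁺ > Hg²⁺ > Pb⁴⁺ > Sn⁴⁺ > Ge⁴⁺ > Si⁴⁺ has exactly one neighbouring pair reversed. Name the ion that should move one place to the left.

Compare adjacent ions: Tl³⁺ and Hg²⁺ share 78 electrons; the higher nuclear charge on Tl (Z=81) contracts it more, so Tl³⁺ < Hg²⁺ — yet in this decreasing list Tl³⁺ sits before Hg²⁺. Nothing else is reversed, so Hg²⁺ should move one place to the left.

Hg²⁺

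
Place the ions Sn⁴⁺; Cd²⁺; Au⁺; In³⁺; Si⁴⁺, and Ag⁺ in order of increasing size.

Electron counts and nuclear charges: Si⁴⁺: 10 e⁻, Z=14, Sn⁴⁺: 46 e⁻, Z=50, In³⁺: 46 e⁻, Z=49, Cd²⁺: 46 e⁻, Z=48, Ag⁺: 46 e⁻, Z=47, Au⁺: 78 e⁻, Z=79. Si⁴⁺ < Sn⁴⁺ (same group, 2 shells fewer); Sn⁴⁺ < In³⁺ (isoelectronic, higher Z=50 is smaller); In³⁺ < Cd²⁺ (both 46 e⁻, Z=49>48); Cd²⁺ < Ag⁺ (both 46 e⁻, Z=48>47); Ag⁺ < Au⁺ (same group, period 5 vs 6).

Si⁴⁺ < Sn⁴⁺ < In³⁺ < Cd²⁺ < Ag⁺ < Au⁺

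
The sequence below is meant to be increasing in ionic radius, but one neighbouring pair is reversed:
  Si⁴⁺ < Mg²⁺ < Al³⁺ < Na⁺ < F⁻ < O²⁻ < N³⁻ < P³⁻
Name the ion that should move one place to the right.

Compare adjacent ions: Al³⁺ and Mg²⁺ share 10 electrons; the higher nuclear charge on Al (Z=13) contracts it more, so Al³⁺ < Mg²⁺ — yet in this increasing list Mg²⁺ sits before Al³⁺. Nothing else is reversed, so Mg²⁺ should move one place to the right.

Mg²⁺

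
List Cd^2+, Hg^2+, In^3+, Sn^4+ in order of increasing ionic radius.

Sn^4+ < In^3+ < Cd^2+ < Hg^2+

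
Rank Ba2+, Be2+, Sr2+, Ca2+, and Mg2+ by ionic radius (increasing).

Be2+ < Mg2+ < Ca2+ < Sr2+ < Ba2+

Same group, same charge. Going down the group adds an extra shell of electrons, so the ion gets larger: Be2+ is highest in the group and smallest.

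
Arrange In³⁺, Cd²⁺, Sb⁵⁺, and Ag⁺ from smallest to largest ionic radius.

These species are isoelectronic with 46 electrons. The only difference is the number of protons: Sb⁵⁺ (Z=51), In³⁺ (Z=49), Cd²⁺ (Z=48), Ag⁺ (Z=47). The strongest nuclear pull (Sb⁵⁺) gives the smallest ion.

Sb⁵⁺ < In³⁺ < Cd²⁺ < Ag⁺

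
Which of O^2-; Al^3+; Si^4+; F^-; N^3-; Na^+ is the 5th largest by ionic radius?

Each ion has 10 electrons. The ranking follows nuclear charge in reverse — greater Z gives a smaller radius. Si^4+ (Z=14), Al^3+ (Z=13), Na^+ (Z=11), F^- (Z=9), O^2- (Z=8), N^3- (Z=7).
So the order is Si^4+ < Al^3+ < Na^+ < F^- < O^2- < N^3-; the 5th-largest ion is Al^3+.

Al^3+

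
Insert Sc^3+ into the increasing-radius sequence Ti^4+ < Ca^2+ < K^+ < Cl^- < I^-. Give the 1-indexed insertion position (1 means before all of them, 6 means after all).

2

Work out protons and electrons: Ti^4+: 18 e⁻, Z=22, Sc^3+: 18 e⁻, Z=21, Ca^2+: 18 e⁻, Z=20, K^+: 18 e⁻, Z=19, Cl^-: 18 e⁻, Z=17, I^-: 54 e⁻, Z=53. Ti^4+ < Sc^3+ (both 18 e⁻, Z=22>21); Sc^3+ < Ca^2+ (both 18 e⁻, Z=21>20); Ca^2+ < K^+ (both 18 e⁻, Z=20>19); K^+ < Cl^- (isoelectronic, higher Z=19 is smaller); Cl^- < I^- (same group, 2 shells fewer).
The complete sequence is Ti^4+ < Sc^3+ < Ca^2+ < K^+ < Cl^- < I^-. Sc^3+ sits at position 2.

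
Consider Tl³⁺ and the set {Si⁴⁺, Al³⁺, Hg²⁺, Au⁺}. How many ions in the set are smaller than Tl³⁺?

Tabulating Z and e⁻: Si⁴⁺ (Z=14, 10 e⁻), Al³⁺ (Z=13, 10 e⁻), Tl³⁺ (Z=81, 78 e⁻), Hg²⁺ (Z=80, 78 e⁻), Au⁺ (Z=79, 78 e⁻). Si⁴⁺ < Al³⁺ (both 10 e⁻, Z=14>13); Al³⁺ < Tl³⁺ (same group, period 3 vs 6); Tl³⁺ < Hg²⁺ (both 78 e⁻, Z=81>80); Hg²⁺ < Au⁺ (both 78 e⁻, Z=80>79).
Relative to Tl³⁺, the ions that are smaller are Si⁴⁺, Al³⁺. Count: 2.

2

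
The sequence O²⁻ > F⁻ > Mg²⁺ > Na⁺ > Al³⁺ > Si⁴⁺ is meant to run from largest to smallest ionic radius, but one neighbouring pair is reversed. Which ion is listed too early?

Scanning neighbour by neighbour, only Mg²⁺/Na⁺ violates a trend: both have 10 electrons but Z(Mg)=12 > Z(Na)=11, so Mg²⁺ should be the smaller of the two. That makes Mg²⁺ the one sitting a position early relative to where it belongs.

Mg²⁺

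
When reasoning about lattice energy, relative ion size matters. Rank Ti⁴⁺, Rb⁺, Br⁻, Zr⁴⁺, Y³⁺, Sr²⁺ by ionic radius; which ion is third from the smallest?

Y³⁺

Electron counts and nuclear charges: Ti⁴⁺: 18 e⁻, Z=22, Zr⁴⁺: 36 e⁻, Z=40, Y³⁺: 36 e⁻, Z=39, Sr²⁺: 36 e⁻, Z=38, Rb⁺: 36 e⁻, Z=37, Br⁻: 36 e⁻, Z=35. Ti⁴⁺ < Zr⁴⁺ (same group, period 4 vs 5); Zr⁴⁺ < Y³⁺ (isoelectronic, higher Z=40 is smaller); Y³⁺ < Sr²⁺ (both 36 e⁻, Z=39>38); Sr²⁺ < Rb⁺ (isoelectronic, higher Z=38 is smaller); Rb⁺ < Br⁻ (isoelectronic, higher Z=37 is smaller).
That gives Ti⁴⁺ < Zr⁴⁺ < Y³⁺ < Sr²⁺ < Rb⁺ < Br⁻. From the smallest end, number 3 is Y³⁺.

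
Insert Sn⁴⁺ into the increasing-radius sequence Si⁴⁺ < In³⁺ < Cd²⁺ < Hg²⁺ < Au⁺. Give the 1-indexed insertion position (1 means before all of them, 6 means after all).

Electron counts and nuclear charges: Si⁴⁺ has 10 e⁻ (Z=14), Sn⁴⁺ has 46 e⁻ (Z=50), In³⁺ has 46 e⁻ (Z=49), Cd²⁺ has 46 e⁻ (Z=48), Hg²⁺ has 78 e⁻ (Z=80), Au⁺ has 78 e⁻ (Z=79). Si⁴⁺ < Sn⁴⁺ (same group, 2 shells fewer); Sn⁴⁺ < In³⁺ (isoelectronic, higher Z=50 is smaller); In³⁺ < Cd²⁺ (both 46 e⁻, Z=49>48); Cd²⁺ < Hg²⁺ (same group, 1 shell fewer); Hg²⁺ < Au⁺ (both 78 e⁻, Z=80>79).
With Sn⁴⁺ included the full order is Si⁴⁺ < Sn⁴⁺ < In³⁺ < Cd²⁺ < Hg²⁺ < Au⁺, so it takes position 2.

2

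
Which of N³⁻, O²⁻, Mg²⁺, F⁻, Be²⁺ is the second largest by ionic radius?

First list Z and electron count for each: Be²⁺: 2 e⁻, Z=4, Mg²⁺: 10 e⁻, Z=12, F⁻: 10 e⁻, Z=9, O²⁻: 10 e⁻, Z=8, N³⁻: 10 e⁻, Z=7. Be²⁺ < Mg²⁺ (same group, period 2 vs 3); Mg²⁺ < F⁻ (both 10 e⁻, Z=12>9); F⁻ < O²⁻ (both 10 e⁻, Z=9>8); O²⁻ < N³⁻ (both 10 e⁻, Z=8>7).
That gives Be²⁺ < Mg²⁺ < F⁻ < O²⁻ < N³⁻. From the largest end, number 2 is O²⁻.

O²⁻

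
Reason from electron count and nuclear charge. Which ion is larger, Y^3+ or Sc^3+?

All are in the same group with charge +3. Radius grows down the group as n (the outermost shell) increases.

Y^3+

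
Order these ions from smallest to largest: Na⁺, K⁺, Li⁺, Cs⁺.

Li⁺ < Na⁺ < K⁺ < Cs⁺

These ions sit in one column with identical charge. Each step down the periodic table adds a principal shell, increasing the radius.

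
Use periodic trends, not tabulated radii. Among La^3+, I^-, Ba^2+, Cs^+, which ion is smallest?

La^3+

These species are isoelectronic with 54 electrons. The only difference is the number of protons: La^3+ (Z=57), Ba^2+ (Z=56), Cs^+ (Z=55), I^- (Z=53). The strongest nuclear pull (La^3+) gives the smallest ion.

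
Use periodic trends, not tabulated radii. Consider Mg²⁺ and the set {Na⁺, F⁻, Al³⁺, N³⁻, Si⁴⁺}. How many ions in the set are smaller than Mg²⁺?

2

All of these have 10 electrons (isoelectronic). With the same electron cloud, the ion with the most protons pulls it in tightest. Nuclear charges: Si⁴⁺ (Z=14), Al³⁺ (Z=13), Mg²⁺ (Z=12), Na⁺ (Z=11), F⁻ (Z=9), N³⁻ (Z=7). Highest Z is smallest.
Placing each against Mg²⁺: smaller — Si⁴⁺, Al³⁺; larger — Na⁺, F⁻, N³⁻. So 2 are smaller.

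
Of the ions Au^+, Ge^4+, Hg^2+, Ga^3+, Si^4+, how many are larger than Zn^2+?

2

Work out protons and electrons: Si^4+: 10 e⁻, Z=14, Ge^4+: 28 e⁻, Z=32, Ga^3+: 28 e⁻, Z=31, Zn^2+: 28 e⁻, Z=30, Hg^2+: 78 e⁻, Z=80, Au^+: 78 e⁻, Z=79. Si^4+ < Ge^4+ (same group, period 3 vs 4); Ge^4+ < Ga^3+ (isoelectronic, higher Z=32 is smaller); Ga^3+ < Zn^2+ (both 28 e⁻, Z=31>30); Zn^2+ < Hg^2+ (same group, period 4 vs 6); Hg^2+ < Au^+ (isoelectronic, higher Z=80 is smaller).
Overall: Si^4+ < Ge^4+ < Ga^3+ < Zn^2+ < Hg^2+ < Au^+. Zn^2+ has 3 below it and 2 above. So 2 are larger.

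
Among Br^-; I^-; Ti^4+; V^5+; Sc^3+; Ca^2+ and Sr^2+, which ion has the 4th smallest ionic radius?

Tabulating Z and e⁻: V^5+ (Z=23, 18 e⁻), Ti^4+ (Z=22, 18 e⁻), Sc^3+ (Z=21, 18 e⁻), Ca^2+ (Z=20, 18 e⁻), Sr^2+ (Z=38, 36 e⁻), Br^- (Z=35, 36 e⁻), I^- (Z=53, 54 e⁻). V^5+ < Ti^4+ (isoelectronic, higher Z=23 is smaller); Ti^4+ < Sc^3+ (both 18 e⁻, Z=22>21); Sc^3+ < Ca^2+ (both 18 e⁻, Z=21>20); Ca^2+ < Sr^2+ (same group, period 4 vs 5); Sr^2+ < Br^- (both 36 e⁻, Z=38>35); Br^- < I^- (same group, 1 shell fewer).
Ordering: V^5+ < Ti^4+ < Sc^3+ < Ca^2+ < Sr^2+ < Br^- < I^-. The 4th smallest is Ca^2+.

Ca^2+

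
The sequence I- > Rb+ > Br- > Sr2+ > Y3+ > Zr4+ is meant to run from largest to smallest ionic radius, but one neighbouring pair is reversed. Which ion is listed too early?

Rb+

Check each adjacent pair. Rb+ and Br- are reversed: both have 36 electrons but Z(Rb)=37 > Z(Br)=35, so Rb+ should be the smaller of the two. No other neighbouring pair contradicts the periodic trends, so Rb+ is the ion listed too early.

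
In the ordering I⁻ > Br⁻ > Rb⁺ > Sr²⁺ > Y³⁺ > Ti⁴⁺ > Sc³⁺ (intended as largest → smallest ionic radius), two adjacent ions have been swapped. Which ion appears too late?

Check each adjacent pair. Ti⁴⁺ and Sc³⁺ are reversed: Ti⁴⁺ and Sc³⁺ share 18 electrons; the higher nuclear charge on Ti (Z=22) contracts it more, so Ti⁴⁺ < Sc³⁺. No other neighbouring pair contradicts the periodic trends, so Sc³⁺ is the ion listed too late.

Sc³⁺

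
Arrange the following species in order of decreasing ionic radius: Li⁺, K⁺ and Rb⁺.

All are in the same group with charge +1. Radius grows down the group as n (the outermost shell) increases.

Rb⁺ > K⁺ > Li⁺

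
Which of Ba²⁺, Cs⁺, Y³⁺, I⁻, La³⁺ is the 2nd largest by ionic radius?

Cs⁺

Tabulating Z and e⁻: Y³⁺: 36 e⁻, Z=39, La³⁺: 54 e⁻, Z=57, Ba²⁺: 54 e⁻, Z=56, Cs⁺: 54 e⁻, Z=55, I⁻: 54 e⁻, Z=53. Y³⁺ < La³⁺ (same group, 1 shell fewer); La³⁺ < Ba²⁺ (both 54 e⁻, Z=57>56); Ba²⁺ < Cs⁺ (isoelectronic, higher Z=56 is smaller); Cs⁺ < I⁻ (isoelectronic, higher Z=55 is smaller).
That gives Y³⁺ < La³⁺ < Ba²⁺ < Cs⁺ < I⁻. From the largest end, number 2 is Cs⁺.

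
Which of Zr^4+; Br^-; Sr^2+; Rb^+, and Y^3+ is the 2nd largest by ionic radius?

All of these have 36 electrons (isoelectronic). With the same electron cloud, the ion with the most protons pulls it in tightest. Nuclear charges: Zr^4+ (Z=40), Y^3+ (Z=39), Sr^2+ (Z=38), Rb^+ (Z=37), Br^- (Z=35). Highest Z is smallest.
Full ascending order: Zr^4+ < Y^3+ < Sr^2+ < Rb^+ < Br^-. Counting from the largest, position 2 is Rb^+.

Rb^+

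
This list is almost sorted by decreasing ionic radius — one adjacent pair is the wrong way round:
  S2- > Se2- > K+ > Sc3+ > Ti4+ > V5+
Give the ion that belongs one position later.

Scanning neighbour by neighbour, only S2-/Se2- violates a trend: same group and charge — period 3 sits above period 4, so S2- is smaller. That makes S2- the one sitting a position early relative to where it belongs.

S2-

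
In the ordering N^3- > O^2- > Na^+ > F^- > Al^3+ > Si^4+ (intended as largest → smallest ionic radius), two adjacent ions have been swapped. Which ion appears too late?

Check each adjacent pair. Na^+ and F^- are reversed: Na^+ and F^- share 10 electrons; the higher nuclear charge on Na (Z=11) contracts it more, so Na^+ < F^-. No other neighbouring pair contradicts the periodic trends, so F^- is the ion listed too late.

F^-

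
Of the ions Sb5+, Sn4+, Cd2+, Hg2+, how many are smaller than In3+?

2

Work out protons and electrons: Sb5+: 46 e⁻, Z=51, Sn4+: 46 e⁻, Z=50, In3+: 46 e⁻, Z=49, Cd2+: 46 e⁻, Z=48, Hg2+: 78 e⁻, Z=80. Sb5+ < Sn4+ (both 46 e⁻, Z=51>50); Sn4+ < In3+ (isoelectronic, higher Z=50 is smaller); In3+ < Cd2+ (isoelectronic, higher Z=49 is smaller); Cd2+ < Hg2+ (same group, period 5 vs 6).
Overall: Sb5+ < Sn4+ < In3+ < Cd2+ < Hg2+. In3+ has 2 below it and 2 above. Count: 2.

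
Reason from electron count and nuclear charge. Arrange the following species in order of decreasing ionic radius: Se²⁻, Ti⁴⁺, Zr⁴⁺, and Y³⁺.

Se²⁻ > Y³⁺ > Zr⁴⁺ > Ti⁴⁺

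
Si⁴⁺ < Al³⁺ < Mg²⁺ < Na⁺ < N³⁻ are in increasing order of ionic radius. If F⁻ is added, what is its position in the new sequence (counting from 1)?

Each ion has 10 electrons. The ranking follows nuclear charge in reverse — greater Z gives a smaller radius. Si⁴⁺ (Z=14), Al³⁺ (Z=13), Mg²⁺ (Z=12), Na⁺ (Z=11), F⁻ (Z=9), N³⁻ (Z=7).
With F⁻ included the full order is Si⁴⁺ < Al³⁺ < Mg²⁺ < Na⁺ < F⁻ < N³⁻, so it takes position 5.

5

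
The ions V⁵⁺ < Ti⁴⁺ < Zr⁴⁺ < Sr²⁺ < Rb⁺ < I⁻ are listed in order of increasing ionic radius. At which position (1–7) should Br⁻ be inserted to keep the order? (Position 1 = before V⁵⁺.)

Electron counts and nuclear charges: V⁵⁺ has 18 e⁻ (Z=23), Ti⁴⁺ has 18 e⁻ (Z=22), Zr⁴⁺ has 36 e⁻ (Z=40), Sr²⁺ has 36 e⁻ (Z=38), Rb⁺ has 36 e⁻ (Z=37), Br⁻ has 36 e⁻ (Z=35), I⁻ has 54 e⁻ (Z=53). V⁵⁺ < Ti⁴⁺ (both 18 e⁻, Z=23>22); Ti⁴⁺ < Zr⁴⁺ (same group, 1 shell fewer); Zr⁴⁺ < Sr²⁺ (both 36 e⁻, Z=40>38); Sr²⁺ < Rb⁺ (isoelectronic, higher Z=38 is smaller); Rb⁺ < Br⁻ (isoelectronic, higher Z=37 is smaller); Br⁻ < I⁻ (same group, 1 shell fewer).
Putting Br⁻ in gives V⁵⁺ < Ti⁴⁺ < Zr⁴⁺ < Sr²⁺ < Rb⁺ < Br⁻ < I⁻; it lands at slot 6.

6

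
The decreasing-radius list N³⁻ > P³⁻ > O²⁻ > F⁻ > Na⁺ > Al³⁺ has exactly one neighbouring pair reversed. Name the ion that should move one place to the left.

P³⁻

Compare adjacent ions: both in group 15 with the same charge; N³⁻ (period 2) has the smaller radius — yet in this decreasing list N³⁻ sits before P³⁻. Nothing else is reversed, so P³⁻ should move one place to the left.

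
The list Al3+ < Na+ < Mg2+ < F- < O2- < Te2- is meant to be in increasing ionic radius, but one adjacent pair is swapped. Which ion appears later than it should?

Mg2+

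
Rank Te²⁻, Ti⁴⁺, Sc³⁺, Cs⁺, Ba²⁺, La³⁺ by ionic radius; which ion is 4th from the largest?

Tabulating Z and e⁻: Ti⁴⁺ (Z=22, 18 e⁻), Sc³⁺ (Z=21, 18 e⁻), La³⁺ (Z=57, 54 e⁻), Ba²⁺ (Z=56, 54 e⁻), Cs⁺ (Z=55, 54 e⁻), Te²⁻ (Z=52, 54 e⁻). Ti⁴⁺ < Sc³⁺ (both 18 e⁻, Z=22>21); Sc³⁺ < La³⁺ (same group, 2 shells fewer); La³⁺ < Ba²⁺ (isoelectronic, higher Z=57 is smaller); Ba²⁺ < Cs⁺ (both 54 e⁻, Z=56>55); Cs⁺ < Te²⁻ (both 54 e⁻, Z=55>52).
Ordering: Ti⁴⁺ < Sc³⁺ < La³⁺ < Ba²⁺ < Cs⁺ < Te²⁻. The 4th largest is La³⁺.

La³⁺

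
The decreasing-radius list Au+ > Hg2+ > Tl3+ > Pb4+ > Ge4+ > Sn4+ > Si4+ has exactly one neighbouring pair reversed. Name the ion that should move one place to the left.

Compare adjacent ions: Ge4+ and Sn4+ are in one column with the same charge; the lighter period-4 ion has one fewer shell and is smaller — yet in this decreasing list Ge4+ sits before Sn4+. Nothing else is reversed, so Sn4+ should move one place to the left.

Sn4+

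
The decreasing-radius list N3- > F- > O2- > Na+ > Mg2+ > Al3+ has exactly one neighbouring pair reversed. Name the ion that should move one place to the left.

Check each adjacent pair. F- and O2- are reversed: they are isoelectronic (10 e⁻) and F has more protons than O (9 vs 8), making F- smaller. No other neighbouring pair contradicts the periodic trends, so O2- is the ion listed too late.

O2-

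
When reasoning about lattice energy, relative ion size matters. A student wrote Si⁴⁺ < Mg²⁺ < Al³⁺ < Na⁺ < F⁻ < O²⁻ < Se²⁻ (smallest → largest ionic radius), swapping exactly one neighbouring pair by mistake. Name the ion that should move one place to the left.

Al³⁺

Scanning neighbour by neighbour, only Mg²⁺/Al³⁺ violates a trend: Al³⁺ and Mg²⁺ share 10 electrons; the higher nuclear charge on Al (Z=13) contracts it more, so Al³⁺ < Mg²⁺. That makes Al³⁺ the one sitting a position late relative to where it belongs.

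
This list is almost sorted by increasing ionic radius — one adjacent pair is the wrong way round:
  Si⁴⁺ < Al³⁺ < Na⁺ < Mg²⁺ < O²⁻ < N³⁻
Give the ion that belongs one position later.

Na⁺

Compare adjacent ions: both have 10 electrons but Z(Mg)=12 > Z(Na)=11, so Mg²⁺ should be the smaller of the two — yet in this increasing list Na⁺ sits before Mg²⁺. Nothing else is reversed, so Na⁺ should move one place to the right.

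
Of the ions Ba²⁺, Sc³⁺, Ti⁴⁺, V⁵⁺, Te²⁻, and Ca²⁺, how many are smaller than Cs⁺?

5

Work out protons and electrons: V⁵⁺: 18 e⁻, Z=23, Ti⁴⁺: 18 e⁻, Z=22, Sc³⁺: 18 e⁻, Z=21, Ca²⁺: 18 e⁻, Z=20, Ba²⁺: 54 e⁻, Z=56, Cs⁺: 54 e⁻, Z=55, Te²⁻: 54 e⁻, Z=52. V⁵⁺ < Ti⁴⁺ (isoelectronic, higher Z=23 is smaller); Ti⁴⁺ < Sc³⁺ (both 18 e⁻, Z=22>21); Sc³⁺ < Ca²⁺ (isoelectronic, higher Z=21 is smaller); Ca²⁺ < Ba²⁺ (same group, period 4 vs 6); Ba²⁺ < Cs⁺ (both 54 e⁻, Z=56>55); Cs⁺ < Te²⁻ (isoelectronic, higher Z=55 is smaller).
Overall: V⁵⁺ < Ti⁴⁺ < Sc³⁺ < Ca²⁺ < Ba²⁺ < Cs⁺ < Te²⁻. Cs⁺ has 5 below it and 1 above. Count: 5.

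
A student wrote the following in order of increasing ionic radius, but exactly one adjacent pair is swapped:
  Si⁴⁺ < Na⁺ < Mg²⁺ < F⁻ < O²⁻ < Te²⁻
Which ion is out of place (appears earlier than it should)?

The pair Na⁺, Mg²⁺ is the wrong way round — they are isoelectronic (10 e⁻) and Mg has more protons than Na (12 vs 11), making Mg²⁺ smaller. All other adjacent pairs agree with periodic trends, so Na⁺ is the misplaced ion.

Na⁺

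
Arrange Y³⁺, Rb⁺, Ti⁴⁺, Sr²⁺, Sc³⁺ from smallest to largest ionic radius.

Ti⁴⁺ < Sc³⁺ < Y³⁺ < Sr²⁺ < Rb⁺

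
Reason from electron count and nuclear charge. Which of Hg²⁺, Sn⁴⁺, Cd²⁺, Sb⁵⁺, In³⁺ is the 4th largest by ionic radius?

Work out protons and electrons: Sb⁵⁺ (Z=51, 46 e⁻), Sn⁴⁺ (Z=50, 46 e⁻), In³⁺ (Z=49, 46 e⁻), Cd²⁺ (Z=48, 46 e⁻), Hg²⁺ (Z=80, 78 e⁻). Sb⁵⁺ < Sn⁴⁺ (both 46 e⁻, Z=51>50); Sn⁴⁺ < In³⁺ (both 46 e⁻, Z=50>49); In³⁺ < Cd²⁺ (isoelectronic, higher Z=49 is smaller); Cd²⁺ < Hg²⁺ (same group, period 5 vs 6).
Full ascending order: Sb⁵⁺ < Sn⁴⁺ < In³⁺ < Cd²⁺ < Hg²⁺. Counting from the largest, position 4 is Sn⁴⁺.

Sn⁴⁺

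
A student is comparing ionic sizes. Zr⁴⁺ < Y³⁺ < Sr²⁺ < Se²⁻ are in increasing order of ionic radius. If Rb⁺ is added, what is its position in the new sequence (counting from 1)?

4

All of these have 36 electrons (isoelectronic). With the same electron cloud, the ion with the most protons pulls it in tightest. Nuclear charges: Zr⁴⁺ (Z=40), Y³⁺ (Z=39), Sr²⁺ (Z=38), Rb⁺ (Z=37), Se²⁻ (Z=34). Highest Z is smallest.
Merged order: Zr⁴⁺ < Y³⁺ < Sr²⁺ < Rb⁺ < Se²⁻ — Rb⁺ is number 4.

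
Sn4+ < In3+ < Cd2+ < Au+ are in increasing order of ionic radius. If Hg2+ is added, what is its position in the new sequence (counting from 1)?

Electron counts and nuclear charges: Sn4+ has 46 e⁻ (Z=50), In3+ has 46 e⁻ (Z=49), Cd2+ has 46 e⁻ (Z=48), Hg2+ has 78 e⁻ (Z=80), Au+ has 78 e⁻ (Z=79). Sn4+ < In3+ (isoelectronic, higher Z=50 is smaller); In3+ < Cd2+ (isoelectronic, higher Z=49 is smaller); Cd2+ < Hg2+ (same group, period 5 vs 6); Hg2+ < Au+ (both 78 e⁻, Z=80>79).
Putting Hg2+ in gives Sn4+ < In3+ < Cd2+ < Hg2+ < Au+; it lands at slot 4.

4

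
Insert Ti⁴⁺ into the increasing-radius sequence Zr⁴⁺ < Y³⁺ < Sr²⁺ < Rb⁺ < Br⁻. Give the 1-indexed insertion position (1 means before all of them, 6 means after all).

Electron counts and nuclear charges: Ti⁴⁺ (Z=22, 18 e⁻), Zr⁴⁺ (Z=40, 36 e⁻), Y³⁺ (Z=39, 36 e⁻), Sr²⁺ (Z=38, 36 e⁻), Rb⁺ (Z=37, 36 e⁻), Br⁻ (Z=35, 36 e⁻). Ti⁴⁺ < Zr⁴⁺ (same group, period 4 vs 5); Zr⁴⁺ < Y³⁺ (both 36 e⁻, Z=40>39); Y³⁺ < Sr²⁺ (isoelectronic, higher Z=39 is smaller); Sr²⁺ < Rb⁺ (both 36 e⁻, Z=38>37); Rb⁺ < Br⁻ (isoelectronic, higher Z=37 is smaller).
Putting Ti⁴⁺ in gives Ti⁴⁺ < Zr⁴⁺ < Y³⁺ < Sr²⁺ < Rb⁺ < Br⁻; it lands at slot 1.

1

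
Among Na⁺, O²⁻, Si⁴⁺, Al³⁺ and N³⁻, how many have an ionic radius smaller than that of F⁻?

3

All of these have 10 electrons (isoelectronic). With the same electron cloud, the ion with the most protons pulls it in tightest. Nuclear charges: Si⁴⁺ (Z=14), Al³⁺ (Z=13), Na⁺ (Z=11), F⁻ (Z=9), O²⁻ (Z=8), N³⁻ (Z=7). Highest Z is smallest.
Placing each against F⁻: smaller — Si⁴⁺, Al³⁺, Na⁺; larger — O²⁻, N³⁻. So 3 are smaller.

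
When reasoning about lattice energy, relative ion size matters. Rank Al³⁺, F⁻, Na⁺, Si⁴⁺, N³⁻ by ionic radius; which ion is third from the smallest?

Na⁺

These species are isoelectronic with 10 electrons. The only difference is the number of protons: Si⁴⁺ (Z=14), Al³⁺ (Z=13), Na⁺ (Z=11), F⁻ (Z=9), N³⁻ (Z=7). The strongest nuclear pull (Si⁴⁺) gives the smallest ion.
Full ascending order: Si⁴⁺ < Al³⁺ < Na⁺ < F⁻ < N³⁻. Counting from the smallest, position 3 is Na⁺.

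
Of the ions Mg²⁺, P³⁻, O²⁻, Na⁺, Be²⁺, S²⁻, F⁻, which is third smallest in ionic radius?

Na⁺

Tabulating Z and e⁻: Be²⁺: 2 e⁻, Z=4, Mg²⁺: 10 e⁻, Z=12, Na⁺: 10 e⁻, Z=11, F⁻: 10 e⁻, Z=9, O²⁻: 10 e⁻, Z=8, S²⁻: 18 e⁻, Z=16, P³⁻: 18 e⁻, Z=15. Be²⁺ < Mg²⁺ (same group, period 2 vs 3); Mg²⁺ < Na⁺ (isoelectronic, higher Z=12 is smaller); Na⁺ < F⁻ (isoelectronic, higher Z=11 is smaller); F⁻ < O²⁻ (both 10 e⁻, Z=9>8); O²⁻ < S²⁻ (same group, 1 shell fewer); S²⁻ < P³⁻ (isoelectronic, higher Z=16 is smaller).
Ordering: Be²⁺ < Mg²⁺ < Na⁺ < F⁻ < O²⁻ < S²⁻ < P³⁻. The third smallest is Na⁺.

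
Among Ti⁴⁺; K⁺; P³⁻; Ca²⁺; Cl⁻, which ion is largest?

Each ion has 18 electrons. The ranking follows nuclear charge in reverse — greater Z gives a smaller radius. Ti⁴⁺ (Z=22), Ca²⁺ (Z=20), K⁺ (Z=19), Cl⁻ (Z=17), P³⁻ (Z=15).

P³⁻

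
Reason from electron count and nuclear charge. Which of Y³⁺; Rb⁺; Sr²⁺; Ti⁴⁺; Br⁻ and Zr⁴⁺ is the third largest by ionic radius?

Tabulating Z and e⁻: Ti⁴⁺ has 18 e⁻ (Z=22), Zr⁴⁺ has 36 e⁻ (Z=40), Y³⁺ has 36 e⁻ (Z=39), Sr²⁺ has 36 e⁻ (Z=38), Rb⁺ has 36 e⁻ (Z=37), Br⁻ has 36 e⁻ (Z=35). Ti⁴⁺ < Zr⁴⁺ (same group, 1 shell fewer); Zr⁴⁺ < Y³⁺ (isoelectronic, higher Z=40 is smaller); Y³⁺ < Sr²⁺ (both 36 e⁻, Z=39>38); Sr²⁺ < Rb⁺ (both 36 e⁻, Z=38>37); Rb⁺ < Br⁻ (both 36 e⁻, Z=37>35).
Full ascending order: Ti⁴⁺ < Zr⁴⁺ < Y³⁺ < Sr²⁺ < Rb⁺ < Br⁻. Counting from the largest, position 3 is Sr²⁺.

Sr²⁺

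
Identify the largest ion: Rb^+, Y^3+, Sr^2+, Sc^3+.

Rb^+

First list Z and electron count for each: Sc^3+ has 18 e⁻ (Z=21), Y^3+ has 36 e⁻ (Z=39), Sr^2+ has 36 e⁻ (Z=38), Rb^+ has 36 e⁻ (Z=37). Sc^3+ < Y^3+ (same group, period 4 vs 5); Y^3+ < Sr^2+ (isoelectronic, higher Z=39 is smaller); Sr^2+ < Rb^+ (isoelectronic, higher Z=38 is smaller).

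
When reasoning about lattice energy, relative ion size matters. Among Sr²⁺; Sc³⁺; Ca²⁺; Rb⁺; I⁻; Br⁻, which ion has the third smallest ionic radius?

Work out protons and electrons: Sc³⁺ (Z=21, 18 e⁻), Ca²⁺ (Z=20, 18 e⁻), Sr²⁺ (Z=38, 36 e⁻), Rb⁺ (Z=37, 36 e⁻), Br⁻ (Z=35, 36 e⁻), I⁻ (Z=53, 54 e⁻). Sc³⁺ < Ca²⁺ (isoelectronic, higher Z=21 is smaller); Ca²⁺ < Sr²⁺ (same group, period 4 vs 5); Sr²⁺ < Rb⁺ (isoelectronic, higher Z=38 is smaller); Rb⁺ < Br⁻ (isoelectronic, higher Z=37 is smaller); Br⁻ < I⁻ (same group, 1 shell fewer).
Full ascending order: Sc³⁺ < Ca²⁺ < Sr²⁺ < Rb⁺ < Br⁻ < I⁻. Counting from the smallest, position 3 is Sr²⁺.

Sr²⁺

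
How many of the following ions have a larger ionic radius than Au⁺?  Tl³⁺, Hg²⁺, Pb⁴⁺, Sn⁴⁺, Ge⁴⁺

0

First list Z and electron count for each: Ge⁴⁺: 28 e⁻, Z=32, Sn⁴⁺: 46 e⁻, Z=50, Pb⁴⁺: 78 e⁻, Z=82, Tl³⁺: 78 e⁻, Z=81, Hg²⁺: 78 e⁻, Z=80, Au⁺: 78 e⁻, Z=79. Ge⁴⁺ < Sn⁴⁺ (same group, 1 shell fewer); Sn⁴⁺ < Pb⁴⁺ (same group, 1 shell fewer); Pb⁴⁺ < Tl³⁺ (both 78 e⁻, Z=82>81); Tl³⁺ < Hg²⁺ (isoelectronic, higher Z=81 is smaller); Hg²⁺ < Au⁺ (both 78 e⁻, Z=80>79).
Overall: Ge⁴⁺ < Sn⁴⁺ < Pb⁴⁺ < Tl³⁺ < Hg²⁺ < Au⁺. Au⁺ has 5 below it and 0 above. So 0 are larger.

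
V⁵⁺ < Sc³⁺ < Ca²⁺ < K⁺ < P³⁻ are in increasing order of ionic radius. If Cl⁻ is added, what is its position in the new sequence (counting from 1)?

5

These species are isoelectronic with 18 electrons. The only difference is the number of protons: V⁵⁺ (Z=23), Sc³⁺ (Z=21), Ca²⁺ (Z=20), K⁺ (Z=19), Cl⁻ (Z=17), P³⁻ (Z=15). The strongest nuclear pull (V⁵⁺) gives the smallest ion.
With Cl⁻ included the full order is V⁵⁺ < Sc³⁺ < Ca²⁺ < K⁺ < Cl⁻ < P³⁻, so it takes position 5.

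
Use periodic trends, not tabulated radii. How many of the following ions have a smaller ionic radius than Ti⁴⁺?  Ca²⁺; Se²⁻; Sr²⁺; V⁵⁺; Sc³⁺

1

V⁵⁺ (Z=23, 18 e⁻), Ti⁴⁺ (Z=22, 18 e⁻), Sc³⁺ (Z=21, 18 e⁻), Ca²⁺ (Z=20, 18 e⁻), Sr²⁺ (Z=38, 36 e⁻), Se²⁻ (Z=34, 36 e⁻). V⁵⁺ < Ti⁴⁺ (isoelectronic, higher Z=23 is smaller); Ti⁴⁺ < Sc³⁺ (both 18 e⁻, Z=22>21); Sc³⁺ < Ca²⁺ (both 18 e⁻, Z=21>20); Ca²⁺ < Sr²⁺ (same group, 1 shell fewer); Sr²⁺ < Se²⁻ (both 36 e⁻, Z=38>34).
Overall: V⁵⁺ < Ti⁴⁺ < Sc³⁺ < Ca²⁺ < Sr²⁺ < Se²⁻. Ti⁴⁺ has 1 below it and 4 above. That's 1.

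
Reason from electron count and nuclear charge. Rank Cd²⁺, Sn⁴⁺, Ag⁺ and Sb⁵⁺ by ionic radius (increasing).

Sb⁵⁺ < Sn⁴⁺ < Cd²⁺ < Ag⁺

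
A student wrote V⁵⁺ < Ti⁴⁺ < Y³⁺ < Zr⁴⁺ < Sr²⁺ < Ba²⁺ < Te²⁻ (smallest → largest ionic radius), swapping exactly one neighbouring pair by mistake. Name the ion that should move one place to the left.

Scanning neighbour by neighbour, only Y³⁺/Zr⁴⁺ violates a trend: they are isoelectronic (36 e⁻) and Zr has more protons than Y (40 vs 39), making Zr⁴⁺ smaller. That makes Zr⁴⁺ the one sitting a position late relative to where it belongs.

Zr⁴⁺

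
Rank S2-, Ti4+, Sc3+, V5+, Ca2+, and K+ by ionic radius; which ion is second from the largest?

All of these have 18 electrons (isoelectronic). With the same electron cloud, the ion with the most protons pulls it in tightest. Nuclear charges: V5+ (Z=23), Ti4+ (Z=22), Sc3+ (Z=21), Ca2+ (Z=20), K+ (Z=19), S2- (Z=16). Highest Z is smallest.
So the order is V5+ < Ti4+ < Sc3+ < Ca2+ < K+ < S2-; the 2nd-largest ion is K+.

K+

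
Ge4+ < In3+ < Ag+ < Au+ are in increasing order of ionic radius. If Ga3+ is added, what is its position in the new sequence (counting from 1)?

2

First list Z and electron count for each: Ge4+ (Z=32, 28 e⁻), Ga3+ (Z=31, 28 e⁻), In3+ (Z=49, 46 e⁻), Ag+ (Z=47, 46 e⁻), Au+ (Z=79, 78 e⁻). Ge4+ < Ga3+ (isoelectronic, higher Z=32 is smaller); Ga3+ < In3+ (same group, 1 shell fewer); In3+ < Ag+ (both 46 e⁻, Z=49>47); Ag+ < Au+ (same group, 1 shell fewer).
Merged order: Ge4+ < Ga3+ < In3+ < Ag+ < Au+ — Ga3+ is number 2.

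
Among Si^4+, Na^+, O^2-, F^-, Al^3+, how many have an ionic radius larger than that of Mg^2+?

3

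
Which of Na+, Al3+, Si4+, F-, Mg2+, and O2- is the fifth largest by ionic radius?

These species are isoelectronic with 10 electrons. The only difference is the number of protons: Si4+ (Z=14), Al3+ (Z=13), Mg2+ (Z=12), Na+ (Z=11), F- (Z=9), O2- (Z=8). The strongest nuclear pull (Si4+) gives the smallest ion.
So the order is Si4+ < Al3+ < Mg2+ < Na+ < F- < O2-; the 5th-largest ion is Al3+.

Al3+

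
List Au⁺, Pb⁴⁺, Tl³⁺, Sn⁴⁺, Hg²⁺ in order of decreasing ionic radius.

Tabulating Z and e⁻: Sn⁴⁺ (Z=50, 46 e⁻), Pb⁴⁺ (Z=82, 78 e⁻), Tl³⁺ (Z=81, 78 e⁻), Hg²⁺ (Z=80, 78 e⁻), Au⁺ (Z=79, 78 e⁻). Sn⁴⁺ < Pb⁴⁺ (same group, period 5 vs 6); Pb⁴⁺ < Tl³⁺ (both 78 e⁻, Z=82>81); Tl³⁺ < Hg²⁺ (isoelectronic, higher Z=81 is smaller); Hg²⁺ < Au⁺ (isoelectronic, higher Z=80 is smaller).

Au⁺ > Hg²⁺ > Tl³⁺ > Pb⁴⁺ > Sn⁴⁺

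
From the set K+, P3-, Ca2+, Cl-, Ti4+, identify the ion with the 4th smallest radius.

All of these have 18 electrons (isoelectronic). With the same electron cloud, the ion with the most protons pulls it in tightest. Nuclear charges: Ti4+ (Z=22), Ca2+ (Z=20), K+ (Z=19), Cl- (Z=17), P3- (Z=15). Highest Z is smallest.
Ordering: Ti4+ < Ca2+ < K+ < Cl- < P3-. The 4th smallest is Cl-.

Cl-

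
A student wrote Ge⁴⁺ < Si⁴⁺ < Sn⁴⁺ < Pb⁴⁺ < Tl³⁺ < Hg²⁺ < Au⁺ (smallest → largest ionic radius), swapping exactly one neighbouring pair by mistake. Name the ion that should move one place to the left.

Check each adjacent pair. Ge⁴⁺ and Si⁴⁺ are reversed: Si⁴⁺ and Ge⁴⁺ are in one column with the same charge; the lighter period-3 ion has one fewer shell and is smaller. No other neighbouring pair contradicts the periodic trends, so Si⁴⁺ is the ion listed too late.

Si⁴⁺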